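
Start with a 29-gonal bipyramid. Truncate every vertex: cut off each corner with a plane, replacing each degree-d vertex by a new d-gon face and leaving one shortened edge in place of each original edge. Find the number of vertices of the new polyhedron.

The base solid has V = 31, E = 87, F = 58.
Truncation replaces each original edge-end by a new vertex, so V′ = 2E = 174.
Each original edge survives, and each old vertex of degree d contributes d new edges; summing degrees gives Σd = 2E, so E′ = E + 2E = 3E = 261.
Each original face survives and each original vertex becomes one new face: F′ = F + V = 89.

174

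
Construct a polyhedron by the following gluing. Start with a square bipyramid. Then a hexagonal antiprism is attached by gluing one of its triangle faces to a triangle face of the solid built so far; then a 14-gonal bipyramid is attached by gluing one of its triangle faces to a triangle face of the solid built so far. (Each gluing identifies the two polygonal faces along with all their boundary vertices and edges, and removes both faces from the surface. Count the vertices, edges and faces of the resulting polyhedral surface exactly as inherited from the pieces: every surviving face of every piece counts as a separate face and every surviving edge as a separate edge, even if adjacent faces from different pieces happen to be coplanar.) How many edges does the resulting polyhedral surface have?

72

A square bipyramid: V=6, E=12, F=8.
Attach a hexagonal antiprism (V=12, E=24, F=14) along a 3-gon: merge 3 vertices and 3 edges, delete both glued faces → V=15, E=33, F=20.
Attach a 14-gonal bipyramid (V=16, E=42, F=28) along a 3-gon: merge 3 vertices and 3 edges, delete both glued faces → V=28, E=72, F=46.
Check: V − E + F = 28 − 72 + 46 = 2.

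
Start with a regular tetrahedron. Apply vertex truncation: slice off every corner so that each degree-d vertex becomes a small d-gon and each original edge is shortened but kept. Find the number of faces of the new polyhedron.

8

The base solid has V = 4, E = 6, F = 4.
Truncation replaces each original edge-end by a new vertex, so V′ = 2E = 12.
Each original edge survives, and each old vertex of degree d contributes d new edges; summing degrees gives Σd = 2E, so E′ = E + 2E = 3E = 18.
Each original face survives and each original vertex becomes one new face: F′ = F + V = 8.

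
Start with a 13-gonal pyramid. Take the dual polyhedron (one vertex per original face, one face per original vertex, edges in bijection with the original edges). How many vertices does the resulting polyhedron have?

The base solid has V = 14, E = 26, F = 14.
The dual swaps V and F and preserves E: V′ = F = 14, E′ = E = 26, F′ = V = 14.

14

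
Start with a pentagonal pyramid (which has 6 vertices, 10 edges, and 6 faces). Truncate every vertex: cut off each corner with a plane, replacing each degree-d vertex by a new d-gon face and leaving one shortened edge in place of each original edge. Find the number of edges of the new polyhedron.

Truncation replaces each original edge-end by a new vertex, so V′ = 2E = 20.
Each original edge survives, and each old vertex of degree d contributes d new edges; summing degrees gives Σd = 2E, so E′ = E + 2E = 3E = 30.
Each original face survives and each original vertex becomes one new face: F′ = F + V = 12.

30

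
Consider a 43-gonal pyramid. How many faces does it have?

A pyramid on an n-gon base has one n-gon and n triangles: V = 43 + 1 = 44, E = 2·43 = 86, F = 43 + 1 = 44.
Check: V − E + F = 44 − 86 + 44 = 2.

44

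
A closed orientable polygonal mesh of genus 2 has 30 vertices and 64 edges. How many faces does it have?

32

For a closed orientable surface of genus 2, χ = 2 − 2·2 = -2.
F = -2 − V + E = -2 − 30 + 64 = 32.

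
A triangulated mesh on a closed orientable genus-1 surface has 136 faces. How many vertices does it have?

χ = 2 − 2·1 = 0, and every face is a triangle so 3F = 2E.
E = 3·136/2 = 204. Then V = 0 + E − F = 0 + 204 − 136 = 68.

68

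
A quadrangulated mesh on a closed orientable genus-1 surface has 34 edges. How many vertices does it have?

χ = 2 − 2·1 = 0, and every face is a square so 4F = 2E.
F = 2E/4 = 17. Then V = 0 + E − F = 0 + 34 − 17 = 17.

17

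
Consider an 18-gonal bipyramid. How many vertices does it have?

20

A bipyramid over an n-gon has 2n triangular faces and n + 2 vertices: V = 18 + 2 = 20, E = 3·18 = 54, F = 2·18 = 36.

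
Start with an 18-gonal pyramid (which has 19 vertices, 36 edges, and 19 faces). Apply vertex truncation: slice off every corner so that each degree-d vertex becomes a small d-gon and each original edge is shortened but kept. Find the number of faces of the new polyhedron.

Truncation replaces each original edge-end by a new vertex, so V′ = 2E = 72.
Each original edge survives, and each old vertex of degree d contributes d new edges; summing degrees gives Σd = 2E, so E′ = E + 2E = 3E = 108.
Each original face survives and each original vertex becomes one new face: F′ = F + V = 38.

38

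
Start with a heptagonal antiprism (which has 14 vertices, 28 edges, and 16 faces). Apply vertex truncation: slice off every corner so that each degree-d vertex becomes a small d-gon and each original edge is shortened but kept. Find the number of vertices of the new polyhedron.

56

Truncation replaces each original edge-end by a new vertex, so V′ = 2E = 56.
Each original edge survives, and each old vertex of degree d contributes d new edges; summing degrees gives Σd = 2E, so E′ = E + 2E = 3E = 84.
Each original face survives and each original vertex becomes one new face: F′ = F + V = 30.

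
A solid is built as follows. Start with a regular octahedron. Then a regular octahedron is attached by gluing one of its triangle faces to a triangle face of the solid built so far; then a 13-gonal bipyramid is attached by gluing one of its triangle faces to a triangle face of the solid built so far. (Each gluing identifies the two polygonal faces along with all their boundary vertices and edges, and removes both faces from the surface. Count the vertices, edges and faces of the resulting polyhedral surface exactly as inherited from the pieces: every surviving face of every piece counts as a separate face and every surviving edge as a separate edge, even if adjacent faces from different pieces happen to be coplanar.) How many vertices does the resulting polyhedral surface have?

21

A regular octahedron: V=6, E=12, F=8.
Attach a regular octahedron (V=6, E=12, F=8) along a 3-gon: merge 3 vertices and 3 edges, delete both glued faces → V=9, E=21, F=14.
Attach a 13-gonal bipyramid (V=15, E=39, F=26) along a 3-gon: merge 3 vertices and 3 edges, delete both glued faces → V=21, E=57, F=38.
Check: V − E + F = 21 − 57 + 38 = 2.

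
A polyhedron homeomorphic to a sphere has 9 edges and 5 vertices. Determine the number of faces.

Here V − E + F = 2.
F = 2 − V + E = 2 − 5 + 9 = 6.

6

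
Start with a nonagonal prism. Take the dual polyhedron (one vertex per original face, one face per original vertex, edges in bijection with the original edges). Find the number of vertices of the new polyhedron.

11

The base solid has V = 18, E = 27, F = 11.
The dual swaps V and F and preserves E: V′ = F = 11, E′ = E = 27, F′ = V = 18.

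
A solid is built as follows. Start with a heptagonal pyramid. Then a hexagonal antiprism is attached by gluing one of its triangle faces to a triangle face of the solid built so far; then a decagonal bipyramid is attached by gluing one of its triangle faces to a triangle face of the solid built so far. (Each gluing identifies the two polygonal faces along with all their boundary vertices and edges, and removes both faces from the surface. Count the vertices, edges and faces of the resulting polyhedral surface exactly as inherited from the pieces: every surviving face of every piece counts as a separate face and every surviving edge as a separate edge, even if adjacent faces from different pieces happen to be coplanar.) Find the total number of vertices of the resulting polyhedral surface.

A heptagonal pyramid: V=8, E=14, F=8.
Attach a hexagonal antiprism (V=12, E=24, F=14) along a 3-gon: merge 3 vertices and 3 edges, delete both glued faces → V=17, E=35, F=20.
Attach a decagonal bipyramid (V=12, E=30, F=20) along a 3-gon: merge 3 vertices and 3 edges, delete both glued faces → V=26, E=62, F=38.
Check: V − E + F = 26 − 62 + 38 = 2.

26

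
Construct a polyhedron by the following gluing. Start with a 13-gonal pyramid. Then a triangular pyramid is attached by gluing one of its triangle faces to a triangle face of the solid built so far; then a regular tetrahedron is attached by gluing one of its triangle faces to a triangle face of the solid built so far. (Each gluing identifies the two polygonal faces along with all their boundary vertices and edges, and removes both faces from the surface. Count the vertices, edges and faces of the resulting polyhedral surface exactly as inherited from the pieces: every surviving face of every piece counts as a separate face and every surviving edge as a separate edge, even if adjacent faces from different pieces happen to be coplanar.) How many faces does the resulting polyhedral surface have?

18

A 13-gonal pyramid: V=14, E=26, F=14.
Attach a triangular pyramid (V=4, E=6, F=4) along a 3-gon: merge 3 vertices and 3 edges, delete both glued faces → V=15, E=29, F=16.
Attach a regular tetrahedron (V=4, E=6, F=4) along a 3-gon: merge 3 vertices and 3 edges, delete both glued faces → V=16, E=32, F=18.
Check: V − E + F = 16 − 32 + 18 = 2.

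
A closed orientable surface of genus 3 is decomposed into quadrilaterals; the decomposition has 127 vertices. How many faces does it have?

χ = 2 − 2·3 = -4, and every face is a square so 4F = 2E.
V − E + F = -4 with E = 4F/2 gives 127 − (4/2 − 1)·F = -4, so F = 131 and E = 262.

131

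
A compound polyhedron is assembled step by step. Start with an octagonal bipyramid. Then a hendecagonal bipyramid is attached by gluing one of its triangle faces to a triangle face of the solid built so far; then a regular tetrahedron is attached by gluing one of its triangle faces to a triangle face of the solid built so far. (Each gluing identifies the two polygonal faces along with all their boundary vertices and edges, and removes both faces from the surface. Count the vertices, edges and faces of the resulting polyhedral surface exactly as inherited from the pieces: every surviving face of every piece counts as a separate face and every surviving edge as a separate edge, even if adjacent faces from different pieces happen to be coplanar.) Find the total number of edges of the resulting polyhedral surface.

An octagonal bipyramid: V=10, E=24, F=16.
Attach a hendecagonal bipyramid (V=13, E=33, F=22) along a 3-gon: merge 3 vertices and 3 edges, delete both glued faces → V=20, E=54, F=36.
Attach a regular tetrahedron (V=4, E=6, F=4) along a 3-gon: merge 3 vertices and 3 edges, delete both glued faces → V=21, E=57, F=38.
Check: V − E + F = 21 − 57 + 38 = 2.

57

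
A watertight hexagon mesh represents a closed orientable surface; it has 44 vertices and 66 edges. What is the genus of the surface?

Every face is a hexagon and each edge borders two faces, so 6F = 2·66, giving F = 22.
χ = V − E + F = 44 − 66 + 22 = 0.
For a closed orientable surface χ = 2 − 2g, so g = (2 − (0))/2 = 1.

1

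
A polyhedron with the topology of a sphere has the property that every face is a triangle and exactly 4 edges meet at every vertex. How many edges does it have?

12

Each face has 3 edges and each edge borders two faces, so 2E = 3F.
Each vertex has degree 4, so 4V = 2E and hence V = 3F/4.
Euler: V − E + F = 2 ⇒ (3F/4) − (3F/2) + F = 2.
Multiply by 8: (6 − 12 + 8)F = 16, i.e. 2F = 16.
So F = 8, E = 3·8/2 = 12, V = 3·8/4 = 6.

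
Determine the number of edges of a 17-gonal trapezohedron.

The n-trapezohedron (dual of the n-antiprism) has V = 2·17 + 2 = 36, E = 4·17 = 68, F = 2·17 = 34.

68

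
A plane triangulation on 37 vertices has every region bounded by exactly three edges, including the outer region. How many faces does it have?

70

In a plane triangulation 3F = 2E and V − E + F = 2, so F = 2V − 4 = 2·37 − 4 = 70.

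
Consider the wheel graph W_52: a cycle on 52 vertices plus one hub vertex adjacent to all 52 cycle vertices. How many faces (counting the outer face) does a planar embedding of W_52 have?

53

W_52 has V = 52 + 1 = 53 vertices and E = 2·52 = 104 edges.
By Euler's formula F = 2 − V + E = 2 − 53 + 104 = 53.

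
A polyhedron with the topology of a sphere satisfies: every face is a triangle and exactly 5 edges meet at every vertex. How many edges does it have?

30

Each face has 3 edges and each edge borders two faces, so 2E = 3F.
Each vertex has degree 5, so 5V = 2E and hence V = 3F/5.
Euler: V − E + F = 2 ⇒ (3F/5) − (3F/2) + F = 2.
Multiply by 10: (6 − 15 + 10)F = 20, i.e. 1F = 20.
So F = 20, E = 3·20/2 = 30, V = 3·20/5 = 12.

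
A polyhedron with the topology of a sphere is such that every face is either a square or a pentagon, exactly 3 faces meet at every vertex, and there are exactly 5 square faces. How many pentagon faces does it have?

Let x be the number of pentagons; then F = 5 + x.
Edge–face incidences: 2E = 4·5 + 5·x = 20 + 5x.
Every vertex has degree 3, so 3V = 2E.
Euler: V − E + F = 2 ⇒ (2E)/3 − E + (5 + x) = 2.
Multiply by 6: 2·(2E) − 3·(2E) + 6·(5 + x) = 12, i.e. 30 + 6x − (20 + 5x) = 12.
Collecting terms: x + 10 = 12, so x = 2.
Then 2E = 20 + 5·2 = 30, so E = 15, V = 2E/3 = 10, F = 5 + 2 = 7.

2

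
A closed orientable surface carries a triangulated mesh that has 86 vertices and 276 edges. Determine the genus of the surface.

4

Every face is a triangle and each edge borders two faces, so 3F = 2·276, giving F = 184.
χ = V − E + F = 86 − 276 + 184 = -6.
For a closed orientable surface χ = 2 − 2g, so g = (2 − (-6))/2 = 4.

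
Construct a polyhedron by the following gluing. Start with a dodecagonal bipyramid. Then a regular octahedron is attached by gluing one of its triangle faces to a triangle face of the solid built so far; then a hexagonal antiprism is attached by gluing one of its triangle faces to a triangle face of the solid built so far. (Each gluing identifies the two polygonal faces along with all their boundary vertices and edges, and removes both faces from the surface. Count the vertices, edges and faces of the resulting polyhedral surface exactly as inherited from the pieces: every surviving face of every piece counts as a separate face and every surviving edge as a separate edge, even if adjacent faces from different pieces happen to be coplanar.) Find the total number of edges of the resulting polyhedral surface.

66

A dodecagonal bipyramid: V=14, E=36, F=24.
Attach a regular octahedron (V=6, E=12, F=8) along a 3-gon: merge 3 vertices and 3 edges, delete both glued faces → V=17, E=45, F=30.
Attach a hexagonal antiprism (V=12, E=24, F=14) along a 3-gon: merge 3 vertices and 3 edges, delete both glued faces → V=26, E=66, F=42.
Check: V − E + F = 26 − 66 + 42 = 2.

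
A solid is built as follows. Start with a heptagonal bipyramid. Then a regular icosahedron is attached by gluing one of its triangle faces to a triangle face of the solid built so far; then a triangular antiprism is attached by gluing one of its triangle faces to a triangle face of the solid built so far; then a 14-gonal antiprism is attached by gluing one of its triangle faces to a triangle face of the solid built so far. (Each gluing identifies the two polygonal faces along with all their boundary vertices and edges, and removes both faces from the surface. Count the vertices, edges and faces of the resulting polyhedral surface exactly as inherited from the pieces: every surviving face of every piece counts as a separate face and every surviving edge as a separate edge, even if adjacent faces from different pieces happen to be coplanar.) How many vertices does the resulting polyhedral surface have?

A heptagonal bipyramid: V=9, E=21, F=14.
Attach a regular icosahedron (V=12, E=30, F=20) along a 3-gon: merge 3 vertices and 3 edges, delete both glued faces → V=18, E=48, F=32.
Attach a triangular antiprism (V=6, E=12, F=8) along a 3-gon: merge 3 vertices and 3 edges, delete both glued faces → V=21, E=57, F=38.
Attach a 14-gonal antiprism (V=28, E=56, F=30) along a 3-gon: merge 3 vertices and 3 edges, delete both glued faces → V=46, E=110, F=66.
Check: V − E + F = 46 − 110 + 66 = 2.

46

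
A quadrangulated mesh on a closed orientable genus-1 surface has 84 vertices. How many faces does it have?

χ = 2 − 2·1 = 0, and every face is a square so 4F = 2E.
V − E + F = 0 with E = 4F/2 gives 84 − (4/2 − 1)·F = 0, so F = 84 and E = 168.

84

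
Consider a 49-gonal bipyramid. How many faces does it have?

A bipyramid over an n-gon has 2n triangular faces and n + 2 vertices: V = 49 + 2 = 51, E = 3·49 = 147, F = 2·49 = 98.
Check: V − E + F = 51 − 147 + 98 = 2.

98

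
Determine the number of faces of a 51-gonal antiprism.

An antiprism on an n-gon has two n-gon caps and 2n triangles: V = 2·51 = 102, E = 4·51 = 204, F = 2·51 + 2 = 104.
Check: V − E + F = 102 − 204 + 104 = 2.

104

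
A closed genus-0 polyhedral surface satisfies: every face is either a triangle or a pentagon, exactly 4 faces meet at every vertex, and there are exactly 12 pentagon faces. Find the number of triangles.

Let x be the number of triangles; then F = 12 + x.
Edge–face incidences: 2E = 5·12 + 3·x = 60 + 3x.
Every vertex has degree 4, so 4V = 2E.
Euler: V − E + F = 2 ⇒ (2E)/4 − E + (12 + x) = 2.
Multiply by 8: 2·(2E) − 4·(2E) + 8·(12 + x) = 16, i.e. 96 + 8x − 2·(60 + 3x) = 16.
Collecting terms: 2x − 24 = 16, so 2x = 40, so x = 20.
Then 2E = 60 + 3·20 = 120, so E = 60, V = 2E/4 = 30, F = 12 + 20 = 32.

20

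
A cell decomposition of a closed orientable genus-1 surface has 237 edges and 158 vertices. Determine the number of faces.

For a closed orientable surface of genus 1, χ = 2 − 2·1 = 0.
F = 0 − V + E = 0 − 158 + 237 = 79.

79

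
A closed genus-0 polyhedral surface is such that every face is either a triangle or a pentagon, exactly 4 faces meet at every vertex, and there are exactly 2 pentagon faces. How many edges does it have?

Let x be the number of triangles; then F = 2 + x.
Edge–face incidences: 2E = 5·2 + 3·x = 10 + 3x.
Every vertex has degree 4, so 4V = 2E.
Euler: V − E + F = 2 ⇒ (2E)/4 − E + (2 + x) = 2.
Multiply by 8: 2·(2E) − 4·(2E) + 8·(2 + x) = 16, i.e. 16 + 8x − 2·(10 + 3x) = 16.
Collecting terms: 2x − 4 = 16, so 2x = 20, so x = 10.
Then 2E = 10 + 3·10 = 40, so E = 20, V = 2E/4 = 10, F = 2 + 10 = 12.

20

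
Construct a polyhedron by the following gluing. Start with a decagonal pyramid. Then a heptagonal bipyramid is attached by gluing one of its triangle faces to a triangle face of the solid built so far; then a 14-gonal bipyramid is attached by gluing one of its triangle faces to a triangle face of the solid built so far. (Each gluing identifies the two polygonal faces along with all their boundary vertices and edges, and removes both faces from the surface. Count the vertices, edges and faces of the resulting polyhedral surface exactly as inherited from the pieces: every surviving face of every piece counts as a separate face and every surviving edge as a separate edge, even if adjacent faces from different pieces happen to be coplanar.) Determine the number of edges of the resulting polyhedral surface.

77

A decagonal pyramid: V=11, E=20, F=11.
Attach a heptagonal bipyramid (V=9, E=21, F=14) along a 3-gon: merge 3 vertices and 3 edges, delete both glued faces → V=17, E=38, F=23.
Attach a 14-gonal bipyramid (V=16, E=42, F=28) along a 3-gon: merge 3 vertices and 3 edges, delete both glued faces → V=30, E=77, F=49.
Check: V − E + F = 30 − 77 + 49 = 2.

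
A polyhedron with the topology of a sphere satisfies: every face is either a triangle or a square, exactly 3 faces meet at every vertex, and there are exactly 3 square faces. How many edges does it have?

Let x be the number of triangles; then F = 3 + x.
Edge–face incidences: 2E = 4·3 + 3·x = 12 + 3x.
Every vertex has degree 3, so 3V = 2E.
Euler: V − E + F = 2 ⇒ (2E)/3 − E + (3 + x) = 2.
Multiply by 6: 2·(2E) − 3·(2E) + 6·(3 + x) = 12, i.e. 18 + 6x − (12 + 3x) = 12.
Collecting terms: 3x + 6 = 12, so 3x = 6, so x = 2.
Then 2E = 12 + 3·2 = 18, so E = 9, V = 2E/3 = 6, F = 3 + 2 = 5.

9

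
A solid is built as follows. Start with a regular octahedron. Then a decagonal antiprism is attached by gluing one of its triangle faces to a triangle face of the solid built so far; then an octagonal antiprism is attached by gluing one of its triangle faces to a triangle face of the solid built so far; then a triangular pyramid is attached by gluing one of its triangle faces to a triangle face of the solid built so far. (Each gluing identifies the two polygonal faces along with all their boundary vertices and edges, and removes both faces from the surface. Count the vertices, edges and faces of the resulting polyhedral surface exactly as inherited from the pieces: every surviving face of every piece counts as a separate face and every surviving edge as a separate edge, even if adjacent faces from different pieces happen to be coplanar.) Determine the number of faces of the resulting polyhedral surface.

A regular octahedron: V=6, E=12, F=8.
Attach a decagonal antiprism (V=20, E=40, F=22) along a 3-gon: merge 3 vertices and 3 edges, delete both glued faces → V=23, E=49, F=28.
Attach an octagonal antiprism (V=16, E=32, F=18) along a 3-gon: merge 3 vertices and 3 edges, delete both glued faces → V=36, E=78, F=44.
Attach a triangular pyramid (V=4, E=6, F=4) along a 3-gon: merge 3 vertices and 3 edges, delete both glued faces → V=37, E=81, F=46.
Check: V − E + F = 37 − 81 + 46 = 2.

46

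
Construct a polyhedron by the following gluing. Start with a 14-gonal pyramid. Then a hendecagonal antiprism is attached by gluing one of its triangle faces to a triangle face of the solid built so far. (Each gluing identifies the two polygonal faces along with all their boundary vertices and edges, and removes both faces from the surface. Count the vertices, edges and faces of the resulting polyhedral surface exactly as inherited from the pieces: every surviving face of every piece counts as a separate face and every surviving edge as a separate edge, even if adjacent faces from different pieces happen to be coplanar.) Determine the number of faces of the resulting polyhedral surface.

A 14-gonal pyramid: V=15, E=28, F=15.
Attach a hendecagonal antiprism (V=22, E=44, F=24) along a 3-gon: merge 3 vertices and 3 edges, delete both glued faces → V=34, E=69, F=37.
Check: V − E + F = 34 − 69 + 37 = 2.

37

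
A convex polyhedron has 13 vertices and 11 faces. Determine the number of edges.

22

Here V − E + F = 2.
E = V + F − (2) = 13 + 11 − (2) = 22.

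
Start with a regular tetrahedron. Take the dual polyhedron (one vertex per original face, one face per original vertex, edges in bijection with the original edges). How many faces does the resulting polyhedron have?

4

The base solid has V = 4, E = 6, F = 4.
The dual swaps V and F and preserves E: V′ = F = 4, E′ = E = 6, F′ = V = 4.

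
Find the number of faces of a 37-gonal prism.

39

A prism on an n-gon has two n-gon bases and n rectangular sides: V = 2·37 = 74, E = 3·37 = 111, F = 37 + 2 = 39.
Check: V − E + F = 74 − 111 + 39 = 2.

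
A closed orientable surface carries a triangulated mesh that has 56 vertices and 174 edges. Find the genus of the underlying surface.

Every face is a triangle and each edge borders two faces, so 3F = 2·174, giving F = 116.
χ = V − E + F = 56 − 174 + 116 = -2.
For a closed orientable surface χ = 2 − 2g, so g = (2 − (-2))/2 = 2.

2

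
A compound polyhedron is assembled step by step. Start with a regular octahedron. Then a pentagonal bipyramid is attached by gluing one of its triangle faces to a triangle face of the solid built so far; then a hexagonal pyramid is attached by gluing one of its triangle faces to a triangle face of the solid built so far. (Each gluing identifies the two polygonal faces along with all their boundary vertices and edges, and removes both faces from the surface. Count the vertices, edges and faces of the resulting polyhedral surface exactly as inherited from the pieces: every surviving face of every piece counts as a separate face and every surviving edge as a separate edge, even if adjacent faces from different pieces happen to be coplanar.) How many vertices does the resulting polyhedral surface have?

14

A regular octahedron: V=6, E=12, F=8.
Attach a pentagonal bipyramid (V=7, E=15, F=10) along a 3-gon: merge 3 vertices and 3 edges, delete both glued faces → V=10, E=24, F=16.
Attach a hexagonal pyramid (V=7, E=12, F=7) along a 3-gon: merge 3 vertices and 3 edges, delete both glued faces → V=14, E=33, F=21.
Check: V − E + F = 14 − 33 + 21 = 2.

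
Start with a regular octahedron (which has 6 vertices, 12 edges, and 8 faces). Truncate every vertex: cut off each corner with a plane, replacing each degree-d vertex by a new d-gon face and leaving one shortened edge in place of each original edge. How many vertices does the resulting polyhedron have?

24

Truncation replaces each original edge-end by a new vertex, so V′ = 2E = 24.
Each original edge survives, and each old vertex of degree d contributes d new edges; summing degrees gives Σd = 2E, so E′ = E + 2E = 3E = 36.
Each original face survives and each original vertex becomes one new face: F′ = F + V = 14.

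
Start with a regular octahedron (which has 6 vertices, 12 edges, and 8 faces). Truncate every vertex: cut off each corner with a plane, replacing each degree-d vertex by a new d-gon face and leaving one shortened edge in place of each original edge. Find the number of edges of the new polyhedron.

Truncation replaces each original edge-end by a new vertex, so V′ = 2E = 24.
Each original edge survives, and each old vertex of degree d contributes d new edges; summing degrees gives Σd = 2E, so E′ = E + 2E = 3E = 36.
Each original face survives and each original vertex becomes one new face: F′ = F + V = 14.

36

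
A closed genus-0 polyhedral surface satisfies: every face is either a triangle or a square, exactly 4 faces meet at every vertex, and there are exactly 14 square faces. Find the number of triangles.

Let x be the number of triangles; then F = 14 + x.
Edge–face incidences: 2E = 4·14 + 3·x = 56 + 3x.
Every vertex has degree 4, so 4V = 2E.
Euler: V − E + F = 2 ⇒ (2E)/4 − E + (14 + x) = 2.
Multiply by 8: 2·(2E) − 4·(2E) + 8·(14 + x) = 16, i.e. 112 + 8x − 2·(56 + 3x) = 16.
Collecting terms: 2x = 16, so x = 8.
Then 2E = 56 + 3·8 = 80, so E = 40, V = 2E/4 = 20, F = 14 + 8 = 22.

8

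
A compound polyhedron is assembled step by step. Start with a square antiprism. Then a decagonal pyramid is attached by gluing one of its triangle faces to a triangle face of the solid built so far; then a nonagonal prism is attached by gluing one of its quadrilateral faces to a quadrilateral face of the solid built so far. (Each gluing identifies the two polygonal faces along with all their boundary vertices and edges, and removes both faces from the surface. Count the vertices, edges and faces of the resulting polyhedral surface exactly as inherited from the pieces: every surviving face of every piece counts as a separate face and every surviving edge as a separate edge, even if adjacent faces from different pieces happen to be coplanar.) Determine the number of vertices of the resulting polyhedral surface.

30

A square antiprism: V=8, E=16, F=10.
Attach a decagonal pyramid (V=11, E=20, F=11) along a 3-gon: merge 3 vertices and 3 edges, delete both glued faces → V=16, E=33, F=19.
Attach a nonagonal prism (V=18, E=27, F=11) along a 4-gon: merge 4 vertices and 4 edges, delete both glued faces → V=30, E=56, F=28.
Check: V − E + F = 30 − 56 + 28 = 2.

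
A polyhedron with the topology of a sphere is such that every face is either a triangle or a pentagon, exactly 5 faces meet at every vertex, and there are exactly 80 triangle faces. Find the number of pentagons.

12

Let x be the number of pentagons; then F = 80 + x.
Edge–face incidences: 2E = 3·80 + 5·x = 240 + 5x.
Every vertex has degree 5, so 5V = 2E.
Euler: V − E + F = 2 ⇒ (2E)/5 − E + (80 + x) = 2.
Multiply by 10: 2·(2E) − 5·(2E) + 10·(80 + x) = 20, i.e. 800 + 10x − 3·(240 + 5x) = 20.
Collecting terms: −5x + 80 = 20, so −5x = −60, so x = 12.
Then 2E = 240 + 5·12 = 300, so E = 150, V = 2E/5 = 60, F = 80 + 12 = 92.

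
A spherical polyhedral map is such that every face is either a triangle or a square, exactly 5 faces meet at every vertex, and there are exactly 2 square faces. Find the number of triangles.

24

Let x be the number of triangles; then F = 2 + x.
Edge–face incidences: 2E = 4·2 + 3·x = 8 + 3x.
Every vertex has degree 5, so 5V = 2E.
Euler: V − E + F = 2 ⇒ (2E)/5 − E + (2 + x) = 2.
Multiply by 10: 2·(2E) − 5·(2E) + 10·(2 + x) = 20, i.e. 20 + 10x − 3·(8 + 3x) = 20.
Collecting terms: x − 4 = 20, so x = 24.
Then 2E = 8 + 3·24 = 80, so E = 40, V = 2E/5 = 16, F = 2 + 24 = 26.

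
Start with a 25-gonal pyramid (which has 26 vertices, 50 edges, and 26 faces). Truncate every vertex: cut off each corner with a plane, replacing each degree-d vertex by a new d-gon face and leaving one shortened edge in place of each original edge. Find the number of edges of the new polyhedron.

150

Truncation replaces each original edge-end by a new vertex, so V′ = 2E = 100.
Each original edge survives, and each old vertex of degree d contributes d new edges; summing degrees gives Σd = 2E, so E′ = E + 2E = 3E = 150.
Each original face survives and each original vertex becomes one new face: F′ = F + V = 52.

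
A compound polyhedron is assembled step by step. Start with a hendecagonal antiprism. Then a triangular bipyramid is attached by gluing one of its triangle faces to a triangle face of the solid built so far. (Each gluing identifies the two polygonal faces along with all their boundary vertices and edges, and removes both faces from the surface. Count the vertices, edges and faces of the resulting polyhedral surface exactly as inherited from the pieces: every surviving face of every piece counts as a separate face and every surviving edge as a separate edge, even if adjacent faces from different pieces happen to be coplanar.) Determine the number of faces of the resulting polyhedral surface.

A hendecagonal antiprism: V=22, E=44, F=24.
Attach a triangular bipyramid (V=5, E=9, F=6) along a 3-gon: merge 3 vertices and 3 edges, delete both glued faces → V=24, E=50, F=28.
Check: V − E + F = 24 − 50 + 28 = 2.

28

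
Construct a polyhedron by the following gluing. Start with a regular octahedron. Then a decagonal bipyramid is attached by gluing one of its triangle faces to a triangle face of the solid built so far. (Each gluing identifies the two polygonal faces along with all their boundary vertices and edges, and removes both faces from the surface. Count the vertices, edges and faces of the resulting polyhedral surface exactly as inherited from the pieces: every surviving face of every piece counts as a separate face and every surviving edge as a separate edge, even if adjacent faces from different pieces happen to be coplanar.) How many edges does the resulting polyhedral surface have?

39

A regular octahedron: V=6, E=12, F=8.
Attach a decagonal bipyramid (V=12, E=30, F=20) along a 3-gon: merge 3 vertices and 3 edges, delete both glued faces → V=15, E=39, F=26.
Check: V − E + F = 15 − 39 + 26 = 2.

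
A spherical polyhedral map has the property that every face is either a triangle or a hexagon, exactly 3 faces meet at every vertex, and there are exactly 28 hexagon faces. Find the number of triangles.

4

Let x be the number of triangles; then F = 28 + x.
Edge–face incidences: 2E = 6·28 + 3·x = 168 + 3x.
Every vertex has degree 3, so 3V = 2E.
Euler: V − E + F = 2 ⇒ (2E)/3 − E + (28 + x) = 2.
Multiply by 6: 2·(2E) − 3·(2E) + 6·(28 + x) = 12, i.e. 168 + 6x − (168 + 3x) = 12.
Collecting terms: 3x = 12, so x = 4.
Then 2E = 168 + 3·4 = 180, so E = 90, V = 2E/3 = 60, F = 28 + 4 = 32.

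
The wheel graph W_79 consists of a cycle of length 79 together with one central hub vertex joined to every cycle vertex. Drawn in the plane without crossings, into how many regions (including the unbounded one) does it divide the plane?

80

W_79 has V = 79 + 1 = 80 vertices and E = 2·79 = 158 edges.
By Euler's formula F = 2 − V + E = 2 − 80 + 158 = 80.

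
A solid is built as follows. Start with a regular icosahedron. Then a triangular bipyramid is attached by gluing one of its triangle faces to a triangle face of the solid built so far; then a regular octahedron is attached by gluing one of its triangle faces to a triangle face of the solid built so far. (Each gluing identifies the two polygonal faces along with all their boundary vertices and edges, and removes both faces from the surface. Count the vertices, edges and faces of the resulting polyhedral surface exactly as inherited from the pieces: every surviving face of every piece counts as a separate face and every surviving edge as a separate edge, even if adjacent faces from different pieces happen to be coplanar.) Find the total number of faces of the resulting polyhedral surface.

30

A regular icosahedron: V=12, E=30, F=20.
Attach a triangular bipyramid (V=5, E=9, F=6) along a 3-gon: merge 3 vertices and 3 edges, delete both glued faces → V=14, E=36, F=24.
Attach a regular octahedron (V=6, E=12, F=8) along a 3-gon: merge 3 vertices and 3 edges, delete both glued faces → V=17, E=45, F=30.
Check: V − E + F = 17 − 45 + 30 = 2.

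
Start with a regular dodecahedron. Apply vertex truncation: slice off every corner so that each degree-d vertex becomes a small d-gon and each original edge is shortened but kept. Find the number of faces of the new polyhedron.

32

The base solid has V = 20, E = 30, F = 12.
Truncation replaces each original edge-end by a new vertex, so V′ = 2E = 60.
Each original edge survives, and each old vertex of degree d contributes d new edges; summing degrees gives Σd = 2E, so E′ = E + 2E = 3E = 90.
Each original face survives and each original vertex becomes one new face: F′ = F + V = 32.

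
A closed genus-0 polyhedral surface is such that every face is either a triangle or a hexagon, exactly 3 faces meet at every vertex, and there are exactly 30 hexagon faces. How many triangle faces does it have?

4

Let x be the number of triangles; then F = 30 + x.
Edge–face incidences: 2E = 6·30 + 3·x = 180 + 3x.
Every vertex has degree 3, so 3V = 2E.
Euler: V − E + F = 2 ⇒ (2E)/3 − E + (30 + x) = 2.
Multiply by 6: 2·(2E) − 3·(2E) + 6·(30 + x) = 12, i.e. 180 + 6x − (180 + 3x) = 12.
Collecting terms: 3x = 12, so x = 4.
Then 2E = 180 + 3·4 = 192, so E = 96, V = 2E/3 = 64, F = 30 + 4 = 34.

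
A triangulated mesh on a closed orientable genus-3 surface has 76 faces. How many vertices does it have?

34

χ = 2 − 2·3 = -4, and every face is a triangle so 3F = 2E.
E = 3·76/2 = 114. Then V = -4 + E − F = -4 + 114 − 76 = 34.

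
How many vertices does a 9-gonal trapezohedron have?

20

The n-trapezohedron (dual of the n-antiprism) has V = 2·9 + 2 = 20, E = 4·9 = 36, F = 2·9 = 18.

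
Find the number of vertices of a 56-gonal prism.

A prism on an n-gon has two n-gon bases and n rectangular sides: V = 2·56 = 112, E = 3·56 = 168, F = 56 + 2 = 58.

112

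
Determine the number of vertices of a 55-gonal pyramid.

56

A pyramid on an n-gon base has one n-gon and n triangles: V = 55 + 1 = 56, E = 2·55 = 110, F = 55 + 1 = 56.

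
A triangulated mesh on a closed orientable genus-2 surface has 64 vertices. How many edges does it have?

198

χ = 2 − 2·2 = -2, and every face is a triangle so 3F = 2E.
V − E + F = -2 with E = 3F/2 gives 64 − (3/2 − 1)·F = -2, so F = 132 and E = 198.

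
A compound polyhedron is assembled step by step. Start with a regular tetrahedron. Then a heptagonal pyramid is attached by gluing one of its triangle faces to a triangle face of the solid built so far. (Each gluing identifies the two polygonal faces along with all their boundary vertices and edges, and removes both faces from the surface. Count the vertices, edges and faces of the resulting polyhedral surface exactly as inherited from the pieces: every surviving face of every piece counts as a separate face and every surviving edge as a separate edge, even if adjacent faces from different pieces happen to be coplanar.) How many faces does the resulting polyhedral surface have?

10

A regular tetrahedron: V=4, E=6, F=4.
Attach a heptagonal pyramid (V=8, E=14, F=8) along a 3-gon: merge 3 vertices and 3 edges, delete both glued faces → V=9, E=17, F=10.
Check: V − E + F = 9 − 17 + 10 = 2.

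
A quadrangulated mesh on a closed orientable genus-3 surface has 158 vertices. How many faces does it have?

χ = 2 − 2·3 = -4, and every face is a square so 4F = 2E.
V − E + F = -4 with E = 4F/2 gives 158 − (4/2 − 1)·F = -4, so F = 162 and E = 324.

162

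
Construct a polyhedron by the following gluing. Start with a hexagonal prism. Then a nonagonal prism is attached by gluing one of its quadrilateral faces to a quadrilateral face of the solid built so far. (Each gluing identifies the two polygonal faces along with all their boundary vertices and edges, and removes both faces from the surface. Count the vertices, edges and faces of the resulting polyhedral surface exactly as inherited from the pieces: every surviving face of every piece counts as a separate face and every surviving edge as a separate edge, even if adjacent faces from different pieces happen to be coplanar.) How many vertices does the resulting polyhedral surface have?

26

A hexagonal prism: V=12, E=18, F=8.
Attach a nonagonal prism (V=18, E=27, F=11) along a 4-gon: merge 4 vertices and 4 edges, delete both glued faces → V=26, E=41, F=17.
Check: V − E + F = 26 − 41 + 17 = 2.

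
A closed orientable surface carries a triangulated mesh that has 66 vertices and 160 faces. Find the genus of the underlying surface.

Every face is a triangle, so 2E = 3·160 = 480, giving E = 240.
χ = V − E + F = 66 − 240 + 160 = -14.
For a closed orientable surface χ = 2 − 2g, so g = (2 − (-14))/2 = 8.

8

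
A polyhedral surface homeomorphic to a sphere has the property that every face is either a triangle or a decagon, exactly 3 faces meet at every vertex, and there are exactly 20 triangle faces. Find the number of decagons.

12

Let x be the number of decagons; then F = 20 + x.
Edge–face incidences: 2E = 3·20 + 10·x = 60 + 10x.
Every vertex has degree 3, so 3V = 2E.
Euler: V − E + F = 2 ⇒ (2E)/3 − E + (20 + x) = 2.
Multiply by 6: 2·(2E) − 3·(2E) + 6·(20 + x) = 12, i.e. 120 + 6x − (60 + 10x) = 12.
Collecting terms: −4x + 60 = 12, so −4x = −48, so x = 12.
Then 2E = 60 + 10·12 = 180, so E = 90, V = 2E/3 = 60, F = 20 + 12 = 32.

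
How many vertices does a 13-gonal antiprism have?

26

An antiprism on an n-gon has two n-gon caps and 2n triangles: V = 2·13 = 26, E = 4·13 = 52, F = 2·13 + 2 = 28.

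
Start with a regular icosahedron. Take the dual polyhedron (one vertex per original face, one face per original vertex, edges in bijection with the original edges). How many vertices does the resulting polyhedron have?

20

The base solid has V = 12, E = 30, F = 20.
The dual swaps V and F and preserves E: V′ = F = 20, E′ = E = 30, F′ = V = 12.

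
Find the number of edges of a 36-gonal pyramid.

A pyramid on an n-gon base has one n-gon and n triangles: V = 36 + 1 = 37, E = 2·36 = 72, F = 36 + 1 = 37.
Check: V − E + F = 37 − 72 + 37 = 2.

72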